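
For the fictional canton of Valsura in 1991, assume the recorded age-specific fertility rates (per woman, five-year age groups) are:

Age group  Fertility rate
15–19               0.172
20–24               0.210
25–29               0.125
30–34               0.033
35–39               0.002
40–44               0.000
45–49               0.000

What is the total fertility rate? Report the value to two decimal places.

Sum of ASFRs = 0.172 + 0.210 + 0.125 + 0.033 + 0.002 + 0.000 + 0.000 = 0.542
TFR = 5 × 0.542 = 2.71

2.71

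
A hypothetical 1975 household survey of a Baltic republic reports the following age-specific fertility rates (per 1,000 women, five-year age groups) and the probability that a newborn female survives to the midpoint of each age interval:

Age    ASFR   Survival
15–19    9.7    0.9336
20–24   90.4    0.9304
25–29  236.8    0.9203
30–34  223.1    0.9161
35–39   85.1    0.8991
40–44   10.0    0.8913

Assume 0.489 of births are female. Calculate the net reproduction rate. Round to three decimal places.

Proportion female at birth = 0.489.
Weighting each age-specific rate by interval width and survival:
  15–19: 5 × 9.7/1000 × 0.9336 = 0.04528
  20–24: 5 × 90.4/1000 × 0.9304 = 0.42054
  25–29: 5 × 236.8/1000 × 0.9203 = 1.08964
  30–34: 5 × 223.1/1000 × 0.9161 = 1.02191
  35–39: 5 × 85.1/1000 × 0.8991 = 0.38257
  40–44: 5 × 10.0/1000 × 0.8913 = 0.04457
Sum = 3.00451
NRR = 0.489 × 3.00451 = 1.46921
With NRR above 1 the population is above replacement fertility.

1.469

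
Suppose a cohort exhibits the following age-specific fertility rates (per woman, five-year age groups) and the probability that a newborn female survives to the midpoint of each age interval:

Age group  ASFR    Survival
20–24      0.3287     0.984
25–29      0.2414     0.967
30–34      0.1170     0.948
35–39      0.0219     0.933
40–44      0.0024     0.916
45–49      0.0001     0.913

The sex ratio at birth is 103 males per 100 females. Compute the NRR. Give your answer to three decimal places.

Proportion female at birth = 100 / (100 + 103) = 0.49261.
Survival-weighted fertility by age (5·fₓ·Sₓ):
  20–24: 5 × 0.3287 × 0.984 = 1.61720
  25–29: 5 × 0.2414 × 0.967 = 1.16717
  30–34: 5 × 0.1170 × 0.948 = 0.55458
  35–39: 5 × 0.0219 × 0.933 = 0.10216
  40–44: 5 × 0.0024 × 0.916 = 0.01099
  45–49: 5 × 0.0001 × 0.913 = 0.00046
Sum = 3.45256
NRR = 0.49261 × 3.45256 = 1.70077

1.701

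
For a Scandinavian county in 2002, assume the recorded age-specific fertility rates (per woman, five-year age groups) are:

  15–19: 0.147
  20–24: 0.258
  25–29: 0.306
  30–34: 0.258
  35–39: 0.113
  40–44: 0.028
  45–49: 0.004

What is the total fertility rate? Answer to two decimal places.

Sum of ASFRs = 0.147 + 0.258 + 0.306 + 0.258 + 0.113 + 0.028 + 0.004 = 1.114
TFR = 5 × 1.114 = 5.57

5.57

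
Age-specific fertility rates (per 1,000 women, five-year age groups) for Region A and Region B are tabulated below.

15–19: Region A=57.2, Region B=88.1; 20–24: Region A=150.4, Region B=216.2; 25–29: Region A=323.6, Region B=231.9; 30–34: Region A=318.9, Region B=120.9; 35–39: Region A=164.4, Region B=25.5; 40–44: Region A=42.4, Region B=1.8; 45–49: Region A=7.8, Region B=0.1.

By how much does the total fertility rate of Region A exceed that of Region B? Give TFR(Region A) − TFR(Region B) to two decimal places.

Region A:
  Sum of ASFRs = 57.2 + 150.4 + 323.6 + 318.9 + 164.4 + 42.4 + 7.8 = 1064.7
  TFR = 5 × 1064.7 / 1000 = 5.3235
Region B:
  Sum of ASFRs = 88.1 + 216.2 + 231.9 + 120.9 + 25.5 + 1.8 + 0.1 = 684.5
  TFR = 5 × 684.5 / 1000 = 3.4225
Difference = 5.3235 − 3.4225 = 1.901

1.90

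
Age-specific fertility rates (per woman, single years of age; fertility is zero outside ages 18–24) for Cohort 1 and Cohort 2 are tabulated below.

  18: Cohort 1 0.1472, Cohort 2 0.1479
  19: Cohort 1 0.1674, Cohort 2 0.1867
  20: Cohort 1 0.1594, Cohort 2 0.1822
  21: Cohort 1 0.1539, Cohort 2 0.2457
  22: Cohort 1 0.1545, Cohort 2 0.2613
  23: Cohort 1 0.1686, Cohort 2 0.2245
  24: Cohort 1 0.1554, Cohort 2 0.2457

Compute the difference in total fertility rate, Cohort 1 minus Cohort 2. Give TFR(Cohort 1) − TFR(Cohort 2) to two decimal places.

Cohort 1:
  Sum of ASFRs = 0.1472 + 0.1674 + 0.1594 + 0.1539 + 0.1545 + 0.1686 + 0.1554 = 1.1064
  TFR = 1.1064
Cohort 2:
  Sum of ASFRs = 0.1479 + 0.1867 + 0.1822 + 0.2457 + 0.2613 + 0.2245 + 0.2457 = 1.4940
  TFR = 1.494
Difference = 1.1064 − 1.494 = -0.3876

-0.39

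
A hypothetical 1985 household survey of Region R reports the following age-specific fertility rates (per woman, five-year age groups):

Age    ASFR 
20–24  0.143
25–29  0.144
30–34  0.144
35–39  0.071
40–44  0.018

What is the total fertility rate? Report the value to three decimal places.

Sum of ASFRs = 0.143 + 0.144 + 0.144 + 0.071 + 0.018 = 0.520
TFR = 5 × 0.520 = 2.6

2.600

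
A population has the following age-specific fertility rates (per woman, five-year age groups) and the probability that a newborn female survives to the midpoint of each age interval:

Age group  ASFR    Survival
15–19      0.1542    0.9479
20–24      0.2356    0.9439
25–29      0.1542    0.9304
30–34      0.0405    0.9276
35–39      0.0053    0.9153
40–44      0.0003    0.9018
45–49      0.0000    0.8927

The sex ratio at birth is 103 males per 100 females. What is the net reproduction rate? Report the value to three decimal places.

Proportion female at birth = 100 / (100 + 103) = 0.49261.
Weighting each age-specific rate by interval width and survival:
  15–19: 5 × 0.1542 × 0.9479 = 0.73083
  20–24: 5 × 0.2356 × 0.9439 = 1.11191
  25–29: 5 × 0.1542 × 0.9304 = 0.71734
  30–34: 5 × 0.0405 × 0.9276 = 0.18784
  35–39: 5 × 0.0053 × 0.9153 = 0.02426
  40–44: 5 × 0.0003 × 0.9018 = 0.00135
  45–49: 5 × 0.0000 × 0.8927 = 0.00000
Sum = 2.77353
NRR = 0.49261 × 2.77353 = 1.36627

1.366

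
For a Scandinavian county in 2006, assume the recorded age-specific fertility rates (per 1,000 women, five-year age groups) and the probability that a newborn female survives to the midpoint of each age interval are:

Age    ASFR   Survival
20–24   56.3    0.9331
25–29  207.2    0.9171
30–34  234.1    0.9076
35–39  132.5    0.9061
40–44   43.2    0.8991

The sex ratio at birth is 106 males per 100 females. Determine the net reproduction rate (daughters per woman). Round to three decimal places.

Proportion female at birth = 100 / (100 + 106) = 0.48544.
Per-age-group product (5 × ASFR × survival probability):
  20–24: 5 × 56.3/1000 × 0.9331 = 0.26267
  25–29: 5 × 207.2/1000 × 0.9171 = 0.95012
  30–34: 5 × 234.1/1000 × 0.9076 = 1.06235
  35–39: 5 × 132.5/1000 × 0.9061 = 0.60029
  40–44: 5 × 43.2/1000 × 0.8991 = 0.19421
Sum = 3.06964
NRR = 0.48544 × 3.06964 = 1.49013

1.490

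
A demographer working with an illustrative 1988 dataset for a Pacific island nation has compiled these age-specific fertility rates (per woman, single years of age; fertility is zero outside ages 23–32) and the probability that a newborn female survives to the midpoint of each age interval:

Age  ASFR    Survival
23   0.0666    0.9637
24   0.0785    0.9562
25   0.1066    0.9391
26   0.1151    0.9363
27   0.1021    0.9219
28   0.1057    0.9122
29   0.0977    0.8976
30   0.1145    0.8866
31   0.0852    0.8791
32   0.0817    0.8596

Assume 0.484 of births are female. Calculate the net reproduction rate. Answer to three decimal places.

Proportion female at birth = 0.484.
Per-age-group product (1 × ASFR × survival probability):
  23: 1 × 0.0666 × 0.9637 = 0.06418
  24: 1 × 0.0785 × 0.9562 = 0.07506
  25: 1 × 0.1066 × 0.9391 = 0.10011
  26: 1 × 0.1151 × 0.9363 = 0.10777
  27: 1 × 0.1021 × 0.9219 = 0.09413
  28: 1 × 0.1057 × 0.9122 = 0.09642
  29: 1 × 0.0977 × 0.8976 = 0.08770
  30: 1 × 0.1145 × 0.8866 = 0.10152
  31: 1 × 0.0852 × 0.8791 = 0.07490
  32: 1 × 0.0817 × 0.8596 = 0.07023
Sum = 0.87202
NRR = 0.484 × 0.87202 = 0.42206
With NRR below 1 the population is below replacement fertility.

0.422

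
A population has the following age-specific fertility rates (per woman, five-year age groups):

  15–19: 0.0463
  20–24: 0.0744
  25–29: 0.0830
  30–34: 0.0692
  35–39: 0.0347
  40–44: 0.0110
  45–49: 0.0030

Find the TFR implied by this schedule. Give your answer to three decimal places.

Sum of ASFRs = 0.0463 + 0.0744 + 0.0830 + 0.0692 + 0.0347 + 0.0110 + 0.0030 = 0.3216
TFR = 5 × 0.3216 = 1.608

1.608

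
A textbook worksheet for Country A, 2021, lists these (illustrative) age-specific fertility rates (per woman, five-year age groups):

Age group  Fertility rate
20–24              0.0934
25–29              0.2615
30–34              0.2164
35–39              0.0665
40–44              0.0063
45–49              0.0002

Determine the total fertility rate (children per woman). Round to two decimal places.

3.22

Sum of ASFRs = 0.0934 + 0.2615 + 0.2164 + 0.0665 + 0.0063 + 0.0002 = 0.6443
TFR = 5 × 0.6443 = 3.2215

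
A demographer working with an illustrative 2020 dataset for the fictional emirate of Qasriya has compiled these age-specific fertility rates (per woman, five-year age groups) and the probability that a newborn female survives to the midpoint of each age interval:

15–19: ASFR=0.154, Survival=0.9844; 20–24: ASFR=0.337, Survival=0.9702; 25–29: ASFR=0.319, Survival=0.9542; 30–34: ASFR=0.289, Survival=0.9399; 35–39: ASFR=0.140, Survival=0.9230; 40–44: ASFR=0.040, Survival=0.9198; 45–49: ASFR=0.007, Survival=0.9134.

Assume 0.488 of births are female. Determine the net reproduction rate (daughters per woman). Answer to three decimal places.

2.994

Proportion female at birth = 0.488.
Per-age-group product (5 × ASFR × survival probability):
  15–19: 5 × 0.154 × 0.9844 = 0.75799
  20–24: 5 × 0.337 × 0.9702 = 1.63479
  25–29: 5 × 0.319 × 0.9542 = 1.52195
  30–34: 5 × 0.289 × 0.9399 = 1.35816
  35–39: 5 × 0.140 × 0.9230 = 0.64610
  40–44: 5 × 0.040 × 0.9198 = 0.18396
  45–49: 5 × 0.007 × 0.9134 = 0.03197
Sum = 6.13492
NRR = 0.488 × 6.13492 = 2.99384
An NRR exceeding 1 indicates intrinsic growth under these rates.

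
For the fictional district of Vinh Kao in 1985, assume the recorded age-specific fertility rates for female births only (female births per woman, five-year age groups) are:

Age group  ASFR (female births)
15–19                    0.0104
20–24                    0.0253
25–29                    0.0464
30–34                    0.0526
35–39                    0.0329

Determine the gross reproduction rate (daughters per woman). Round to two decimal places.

Sum of female ASFRs = 0.0104 + 0.0253 + 0.0464 + 0.0526 + 0.0329 = 0.1676
GRR = 5 × 0.1676 = 0.838

0.84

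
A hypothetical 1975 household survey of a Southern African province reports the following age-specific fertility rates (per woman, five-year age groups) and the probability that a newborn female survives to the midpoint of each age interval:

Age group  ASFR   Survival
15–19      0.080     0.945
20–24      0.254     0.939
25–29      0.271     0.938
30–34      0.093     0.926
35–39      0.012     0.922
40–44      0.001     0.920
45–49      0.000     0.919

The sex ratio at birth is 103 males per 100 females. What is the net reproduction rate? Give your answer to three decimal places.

Proportion female at birth = 100 / (100 + 103) = 0.49261.
Weighting each age-specific rate by interval width and survival:
  15–19: 5 × 0.080 × 0.945 = 0.37800
  20–24: 5 × 0.254 × 0.939 = 1.19253
  25–29: 5 × 0.271 × 0.938 = 1.27099
  30–34: 5 × 0.093 × 0.926 = 0.43059
  35–39: 5 × 0.012 × 0.922 = 0.05532
  40–44: 5 × 0.001 × 0.920 = 0.00460
  45–49: 5 × 0.000 × 0.919 = 0.00000
Sum = 3.33203
NRR = 0.49261 × 3.33203 = 1.64139
NRR > 1, so each generation more than replaces itself.

1.641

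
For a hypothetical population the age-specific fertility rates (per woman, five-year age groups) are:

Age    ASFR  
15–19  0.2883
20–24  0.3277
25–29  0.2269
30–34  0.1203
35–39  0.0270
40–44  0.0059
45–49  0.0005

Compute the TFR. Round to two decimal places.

4.98

Sum of ASFRs = 0.2883 + 0.3277 + 0.2269 + 0.1203 + 0.0270 + 0.0059 + 0.0005 = 0.9966
TFR = 5 × 0.9966 = 4.983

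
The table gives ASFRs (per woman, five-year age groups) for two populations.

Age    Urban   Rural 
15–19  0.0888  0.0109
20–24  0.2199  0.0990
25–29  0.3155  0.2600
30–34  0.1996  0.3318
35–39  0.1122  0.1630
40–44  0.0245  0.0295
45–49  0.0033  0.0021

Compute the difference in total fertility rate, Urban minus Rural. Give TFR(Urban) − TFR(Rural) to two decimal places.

0.34

Urban:
  Sum of ASFRs = 0.0888 + 0.2199 + 0.3155 + 0.1996 + 0.1122 + 0.0245 + 0.0033 = 0.9638
  TFR = 5 × 0.9638 = 4.819
Rural:
  Sum of ASFRs = 0.0109 + 0.0990 + 0.2600 + 0.3318 + 0.1630 + 0.0295 + 0.0021 = 0.8963
  TFR = 5 × 0.8963 = 4.4815
Difference = 4.819 − 4.4815 = 0.3375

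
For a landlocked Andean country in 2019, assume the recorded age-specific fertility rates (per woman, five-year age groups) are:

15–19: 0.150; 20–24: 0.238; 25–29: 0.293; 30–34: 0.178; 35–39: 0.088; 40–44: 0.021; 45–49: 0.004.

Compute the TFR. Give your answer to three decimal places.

Sum of ASFRs = 0.150 + 0.238 + 0.293 + 0.178 + 0.088 + 0.021 + 0.004 = 0.972
TFR = 5 × 0.972 = 4.86

4.860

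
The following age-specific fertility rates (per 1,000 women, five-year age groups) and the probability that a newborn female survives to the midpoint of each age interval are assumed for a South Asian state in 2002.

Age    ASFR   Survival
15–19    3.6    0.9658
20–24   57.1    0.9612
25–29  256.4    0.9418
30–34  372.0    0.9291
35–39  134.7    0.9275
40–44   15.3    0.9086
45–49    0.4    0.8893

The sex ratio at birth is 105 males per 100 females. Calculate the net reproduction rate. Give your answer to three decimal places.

Proportion female at birth = 100 / (100 + 105) = 0.48780.
Each age group contributes 5 × ASFR × survival:
  15–19: 5 × 3.6/1000 × 0.9658 = 0.01738
  20–24: 5 × 57.1/1000 × 0.9612 = 0.27442
  25–29: 5 × 256.4/1000 × 0.9418 = 1.20739
  30–34: 5 × 372.0/1000 × 0.9291 = 1.72813
  35–39: 5 × 134.7/1000 × 0.9275 = 0.62467
  40–44: 5 × 15.3/1000 × 0.9086 = 0.06951
  45–49: 5 × 0.4/1000 × 0.8893 = 0.00178
Sum = 3.92328
NRR = 0.48780 × 3.92328 = 1.91378
An NRR exceeding 1 indicates intrinsic growth under these rates.

1.914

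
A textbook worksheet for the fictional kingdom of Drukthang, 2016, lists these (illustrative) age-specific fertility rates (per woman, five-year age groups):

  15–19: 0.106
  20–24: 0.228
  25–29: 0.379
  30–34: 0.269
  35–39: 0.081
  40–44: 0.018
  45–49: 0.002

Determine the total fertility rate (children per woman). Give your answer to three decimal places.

5.415

Sum of ASFRs = 0.106 + 0.228 + 0.379 + 0.269 + 0.081 + 0.018 + 0.002 = 1.083
TFR = 5 × 1.083 = 5.415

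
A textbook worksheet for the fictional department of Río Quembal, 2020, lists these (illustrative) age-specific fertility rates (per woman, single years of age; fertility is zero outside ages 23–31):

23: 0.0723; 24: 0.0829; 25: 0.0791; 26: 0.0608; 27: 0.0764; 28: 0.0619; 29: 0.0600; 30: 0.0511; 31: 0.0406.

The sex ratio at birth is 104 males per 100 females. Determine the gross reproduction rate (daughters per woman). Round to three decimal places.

0.287

Proportion female at birth = 100 / (100 + 104) = 0.49020.
Sum of ASFRs = 0.0723 + 0.0829 + 0.0791 + 0.0608 + 0.0764 + 0.0619 + 0.0600 + 0.0511 + 0.0406 = 0.5851
TFR = 0.5851
GRR = 0.49020 × 0.5851 = 0.28682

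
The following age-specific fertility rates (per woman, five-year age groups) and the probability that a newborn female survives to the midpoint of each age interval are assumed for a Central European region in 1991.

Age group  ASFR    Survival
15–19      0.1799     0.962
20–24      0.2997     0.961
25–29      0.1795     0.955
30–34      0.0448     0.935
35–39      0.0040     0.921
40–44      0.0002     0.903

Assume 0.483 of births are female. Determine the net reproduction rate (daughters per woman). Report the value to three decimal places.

1.638

Proportion female at birth = 0.483.
Each age group contributes 5 × ASFR × survival:
  15–19: 5 × 0.1799 × 0.962 = 0.86532
  20–24: 5 × 0.2997 × 0.961 = 1.44006
  25–29: 5 × 0.1795 × 0.955 = 0.85711
  30–34: 5 × 0.0448 × 0.935 = 0.20944
  35–39: 5 × 0.0040 × 0.921 = 0.01842
  40–44: 5 × 0.0002 × 0.903 = 0.00090
Sum = 3.39125
NRR = 0.483 × 3.39125 = 1.63797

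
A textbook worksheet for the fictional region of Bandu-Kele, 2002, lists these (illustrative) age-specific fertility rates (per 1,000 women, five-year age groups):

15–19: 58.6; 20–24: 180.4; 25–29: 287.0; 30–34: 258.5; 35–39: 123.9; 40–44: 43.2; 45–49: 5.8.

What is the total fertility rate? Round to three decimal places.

Sum of ASFRs = 58.6 + 180.4 + 287.0 + 258.5 + 123.9 + 43.2 + 5.8 = 957.4
TFR = 5 × 957.4 / 1000 = 4.787

4.787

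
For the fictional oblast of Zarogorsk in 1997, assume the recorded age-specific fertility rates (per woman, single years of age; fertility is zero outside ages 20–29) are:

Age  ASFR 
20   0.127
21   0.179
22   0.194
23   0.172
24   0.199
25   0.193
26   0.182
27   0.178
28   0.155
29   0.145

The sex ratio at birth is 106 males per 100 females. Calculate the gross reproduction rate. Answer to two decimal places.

Proportion female at birth = 100 / (100 + 106) = 0.48544.
Sum of ASFRs = 0.127 + 0.179 + 0.194 + 0.172 + 0.199 + 0.193 + 0.182 + 0.178 + 0.155 + 0.145 = 1.724
TFR = 1.724
GRR = 0.48544 × 1.724 = 0.83690

0.84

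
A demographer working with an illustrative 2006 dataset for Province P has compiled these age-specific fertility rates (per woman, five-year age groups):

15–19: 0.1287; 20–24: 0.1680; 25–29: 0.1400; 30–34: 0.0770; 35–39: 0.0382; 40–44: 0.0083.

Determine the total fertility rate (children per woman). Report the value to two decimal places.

2.80

Sum of ASFRs = 0.1287 + 0.1680 + 0.1400 + 0.0770 + 0.0382 + 0.0083 = 0.5602
TFR = 5 × 0.5602 = 2.801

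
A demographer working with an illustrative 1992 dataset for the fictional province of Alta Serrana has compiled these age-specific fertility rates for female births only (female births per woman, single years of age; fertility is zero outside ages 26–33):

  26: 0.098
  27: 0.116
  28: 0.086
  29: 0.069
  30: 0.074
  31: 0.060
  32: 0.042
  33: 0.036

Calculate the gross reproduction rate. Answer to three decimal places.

Sum of female ASFRs = 0.098 + 0.116 + 0.086 + 0.069 + 0.074 + 0.060 + 0.042 + 0.036 = 0.581
GRR = 0.581

0.581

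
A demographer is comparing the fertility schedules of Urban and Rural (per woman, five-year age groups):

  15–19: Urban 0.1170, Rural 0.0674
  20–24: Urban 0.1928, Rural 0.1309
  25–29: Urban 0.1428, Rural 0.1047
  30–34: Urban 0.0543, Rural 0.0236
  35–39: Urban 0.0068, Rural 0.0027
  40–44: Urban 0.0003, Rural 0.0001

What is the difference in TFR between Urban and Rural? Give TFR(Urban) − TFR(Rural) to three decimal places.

0.923

Urban:
  Sum of ASFRs = 0.1170 + 0.1928 + 0.1428 + 0.0543 + 0.0068 + 0.0003 = 0.5140
  TFR = 5 × 0.5140 = 2.57
Rural:
  Sum of ASFRs = 0.0674 + 0.1309 + 0.1047 + 0.0236 + 0.0027 + 0.0001 = 0.3294
  TFR = 5 × 0.3294 = 1.647
Difference = 2.57 − 1.647 = 0.923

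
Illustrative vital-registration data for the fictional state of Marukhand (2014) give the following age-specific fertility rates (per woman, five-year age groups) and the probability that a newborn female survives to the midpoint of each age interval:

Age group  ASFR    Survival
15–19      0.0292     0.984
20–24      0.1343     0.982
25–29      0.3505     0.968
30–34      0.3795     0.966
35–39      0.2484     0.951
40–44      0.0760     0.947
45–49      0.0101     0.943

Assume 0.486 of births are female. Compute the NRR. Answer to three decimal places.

2.878

Proportion female at birth = 0.486.
Each age group contributes 5 × ASFR × survival:
  15–19: 5 × 0.0292 × 0.984 = 0.14366
  20–24: 5 × 0.1343 × 0.982 = 0.65941
  25–29: 5 × 0.3505 × 0.968 = 1.69642
  30–34: 5 × 0.3795 × 0.966 = 1.83299
  35–39: 5 × 0.2484 × 0.951 = 1.18114
  40–44: 5 × 0.0760 × 0.947 = 0.35986
  45–49: 5 × 0.0101 × 0.943 = 0.04762
Sum = 5.92110
NRR = 0.486 × 5.92110 = 2.87765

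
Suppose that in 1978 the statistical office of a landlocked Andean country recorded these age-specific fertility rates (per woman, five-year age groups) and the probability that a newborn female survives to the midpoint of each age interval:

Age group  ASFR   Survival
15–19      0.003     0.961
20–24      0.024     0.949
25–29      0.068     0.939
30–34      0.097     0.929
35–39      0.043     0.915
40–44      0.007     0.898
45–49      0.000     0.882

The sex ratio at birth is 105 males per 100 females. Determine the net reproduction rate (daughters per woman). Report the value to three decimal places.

0.549

Proportion female at birth = 100 / (100 + 105) = 0.48780.
Each age group contributes 5 × ASFR × survival:
  15–19: 5 × 0.003 × 0.961 = 0.01442
  20–24: 5 × 0.024 × 0.949 = 0.11388
  25–29: 5 × 0.068 × 0.939 = 0.31926
  30–34: 5 × 0.097 × 0.929 = 0.45057
  35–39: 5 × 0.043 × 0.915 = 0.19673
  40–44: 5 × 0.007 × 0.898 = 0.03143
  45–49: 5 × 0.000 × 0.882 = 0.00000
Sum = 1.12629
NRR = 0.48780 × 1.12629 = 0.54940
An NRR under 1 implies long-run decline under these rates.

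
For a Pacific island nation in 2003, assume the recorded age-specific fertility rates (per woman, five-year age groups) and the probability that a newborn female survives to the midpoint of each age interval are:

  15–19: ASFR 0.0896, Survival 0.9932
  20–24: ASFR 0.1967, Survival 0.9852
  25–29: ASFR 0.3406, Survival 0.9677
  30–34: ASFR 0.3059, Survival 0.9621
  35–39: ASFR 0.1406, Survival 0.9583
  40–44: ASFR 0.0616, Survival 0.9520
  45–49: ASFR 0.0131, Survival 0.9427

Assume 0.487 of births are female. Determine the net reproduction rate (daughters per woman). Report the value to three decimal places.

2.709

Proportion female at birth = 0.487.
Weighting each age-specific rate by interval width and survival:
  15–19: 5 × 0.0896 × 0.9932 = 0.44495
  20–24: 5 × 0.1967 × 0.9852 = 0.96894
  25–29: 5 × 0.3406 × 0.9677 = 1.64799
  30–34: 5 × 0.3059 × 0.9621 = 1.47153
  35–39: 5 × 0.1406 × 0.9583 = 0.67368
  40–44: 5 × 0.0616 × 0.9520 = 0.29322
  45–49: 5 × 0.0131 × 0.9427 = 0.06175
Sum = 5.56206
NRR = 0.487 × 5.56206 = 2.70872
NRR > 1, so each generation more than replaces itself.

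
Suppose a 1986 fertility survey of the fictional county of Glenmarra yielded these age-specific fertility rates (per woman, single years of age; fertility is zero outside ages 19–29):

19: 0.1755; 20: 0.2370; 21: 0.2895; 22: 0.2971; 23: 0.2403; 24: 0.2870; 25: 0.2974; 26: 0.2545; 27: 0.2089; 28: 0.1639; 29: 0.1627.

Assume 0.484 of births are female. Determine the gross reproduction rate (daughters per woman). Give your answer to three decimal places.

1.265

Proportion female at birth = 0.484.
Sum of ASFRs = 0.1755 + 0.2370 + 0.2895 + 0.2971 + 0.2403 + 0.2870 + 0.2974 + 0.2545 + 0.2089 + 0.1639 + 0.1627 = 2.6138
TFR = 2.6138
GRR = 0.484 × 2.6138 = 1.26508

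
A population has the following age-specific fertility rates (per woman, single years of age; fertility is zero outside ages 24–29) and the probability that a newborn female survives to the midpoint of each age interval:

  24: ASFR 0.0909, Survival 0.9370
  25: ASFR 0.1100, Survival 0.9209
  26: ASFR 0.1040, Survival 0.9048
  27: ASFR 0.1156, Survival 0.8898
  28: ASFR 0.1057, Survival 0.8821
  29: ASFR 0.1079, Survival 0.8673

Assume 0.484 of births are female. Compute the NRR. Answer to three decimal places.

0.276

Proportion female at birth = 0.484.
Weighting each age-specific rate by interval width and survival:
  24: 1 × 0.0909 × 0.9370 = 0.08517
  25: 1 × 0.1100 × 0.9209 = 0.10130
  26: 1 × 0.1040 × 0.9048 = 0.09410
  27: 1 × 0.1156 × 0.8898 = 0.10286
  28: 1 × 0.1057 × 0.8821 = 0.09324
  29: 1 × 0.1079 × 0.8673 = 0.09358
Sum = 0.57025
NRR = 0.484 × 0.57025 = 0.27600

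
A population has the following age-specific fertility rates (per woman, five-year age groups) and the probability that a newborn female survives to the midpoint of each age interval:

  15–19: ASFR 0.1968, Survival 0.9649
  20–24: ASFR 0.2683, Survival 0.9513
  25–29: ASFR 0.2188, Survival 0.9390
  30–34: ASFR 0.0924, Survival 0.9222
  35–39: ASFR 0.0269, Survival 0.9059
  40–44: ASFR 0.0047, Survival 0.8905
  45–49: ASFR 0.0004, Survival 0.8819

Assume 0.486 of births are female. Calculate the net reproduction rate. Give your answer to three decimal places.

Proportion female at birth = 0.486.
Each age group contributes 5 × ASFR × survival:
  15–19: 5 × 0.1968 × 0.9649 = 0.94946
  20–24: 5 × 0.2683 × 0.9513 = 1.27617
  25–29: 5 × 0.2188 × 0.9390 = 1.02727
  30–34: 5 × 0.0924 × 0.9222 = 0.42606
  35–39: 5 × 0.0269 × 0.9059 = 0.12184
  40–44: 5 × 0.0047 × 0.8905 = 0.02093
  45–49: 5 × 0.0004 × 0.8819 = 0.00176
Sum = 3.82349
NRR = 0.486 × 3.82349 = 1.85822
With NRR above 1 the population is above replacement fertility.

1.858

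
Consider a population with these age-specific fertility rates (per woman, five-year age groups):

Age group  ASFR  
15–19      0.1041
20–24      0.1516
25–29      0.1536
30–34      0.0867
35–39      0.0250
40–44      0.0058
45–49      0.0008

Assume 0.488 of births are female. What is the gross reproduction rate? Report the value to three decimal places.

1.287

Proportion female at birth = 0.488.
Sum of ASFRs = 0.1041 + 0.1516 + 0.1536 + 0.0867 + 0.0250 + 0.0058 + 0.0008 = 0.5276
TFR = 5 × 0.5276 = 2.638
GRR = 0.488 × 2.638 = 1.28734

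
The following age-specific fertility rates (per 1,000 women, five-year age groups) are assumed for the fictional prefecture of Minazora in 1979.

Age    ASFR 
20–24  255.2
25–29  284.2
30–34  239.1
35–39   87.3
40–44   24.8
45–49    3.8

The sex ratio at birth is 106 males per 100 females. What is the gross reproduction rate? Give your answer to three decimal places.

Proportion female at birth = 100 / (100 + 106) = 0.48544.
Sum of ASFRs = 255.2 + 284.2 + 239.1 + 87.3 + 24.8 + 3.8 = 894.4
TFR = 5 × 894.4 / 1000 = 4.472
GRR = 0.48544 × 4.472 = 2.17089

2.171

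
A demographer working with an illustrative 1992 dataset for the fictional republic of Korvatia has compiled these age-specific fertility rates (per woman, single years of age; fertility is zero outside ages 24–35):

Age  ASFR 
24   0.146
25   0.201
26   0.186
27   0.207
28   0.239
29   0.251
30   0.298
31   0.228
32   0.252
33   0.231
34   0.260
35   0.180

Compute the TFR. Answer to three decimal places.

Sum of ASFRs = 0.146 + 0.201 + 0.186 + 0.207 + 0.239 + 0.251 + 0.298 + 0.228 + 0.252 + 0.231 + 0.260 + 0.180 = 2.679
TFR = 2.679

2.679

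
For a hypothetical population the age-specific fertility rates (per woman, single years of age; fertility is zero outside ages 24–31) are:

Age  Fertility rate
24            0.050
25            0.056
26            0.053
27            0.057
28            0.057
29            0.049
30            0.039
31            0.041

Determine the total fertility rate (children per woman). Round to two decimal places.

0.40

Sum of ASFRs = 0.050 + 0.056 + 0.053 + 0.057 + 0.057 + 0.049 + 0.039 + 0.041 = 0.402
TFR = 0.402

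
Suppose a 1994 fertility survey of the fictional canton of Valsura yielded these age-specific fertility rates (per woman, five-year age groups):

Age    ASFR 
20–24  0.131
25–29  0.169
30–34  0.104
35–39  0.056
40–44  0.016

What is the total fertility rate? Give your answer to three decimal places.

2.380

Sum of ASFRs = 0.131 + 0.169 + 0.104 + 0.056 + 0.016 = 0.476
TFR = 5 × 0.476 = 2.38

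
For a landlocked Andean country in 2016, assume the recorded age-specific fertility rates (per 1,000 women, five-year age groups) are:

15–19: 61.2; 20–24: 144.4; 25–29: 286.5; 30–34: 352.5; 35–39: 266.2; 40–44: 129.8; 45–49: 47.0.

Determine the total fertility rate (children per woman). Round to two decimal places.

Sum of ASFRs = 61.2 + 144.4 + 286.5 + 352.5 + 266.2 + 129.8 + 47.0 = 1287.6
TFR = 5 × 1287.6 / 1000 = 6.438

6.44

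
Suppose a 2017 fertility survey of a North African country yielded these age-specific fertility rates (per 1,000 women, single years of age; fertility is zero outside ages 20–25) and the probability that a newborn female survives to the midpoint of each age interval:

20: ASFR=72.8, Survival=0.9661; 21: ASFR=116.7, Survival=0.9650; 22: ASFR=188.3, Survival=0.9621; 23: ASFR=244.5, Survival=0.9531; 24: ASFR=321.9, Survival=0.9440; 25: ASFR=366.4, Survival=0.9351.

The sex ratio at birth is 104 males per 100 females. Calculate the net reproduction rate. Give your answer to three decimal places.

Proportion female at birth = 100 / (100 + 104) = 0.49020.
Each age group contributes 1 × ASFR × survival:
  20: 1 × 72.8/1000 × 0.9661 = 0.07033
  21: 1 × 116.7/1000 × 0.9650 = 0.11262
  22: 1 × 188.3/1000 × 0.9621 = 0.18116
  23: 1 × 244.5/1000 × 0.9531 = 0.23303
  24: 1 × 321.9/1000 × 0.9440 = 0.30387
  25: 1 × 366.4/1000 × 0.9351 = 0.34262
Sum = 1.24363
NRR = 0.49020 × 1.24363 = 0.60963
NRR < 1, so the cohort does not fully replace itself.

0.610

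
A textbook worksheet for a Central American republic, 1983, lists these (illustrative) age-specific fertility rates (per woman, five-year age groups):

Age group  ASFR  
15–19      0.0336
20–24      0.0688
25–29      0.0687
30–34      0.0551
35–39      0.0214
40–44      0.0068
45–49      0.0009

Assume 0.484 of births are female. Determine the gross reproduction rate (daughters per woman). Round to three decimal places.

Proportion female at birth = 0.484.
Sum of ASFRs = 0.0336 + 0.0688 + 0.0687 + 0.0551 + 0.0214 + 0.0068 + 0.0009 = 0.2553
TFR = 5 × 0.2553 = 1.2765
GRR = 0.484 × 1.2765 = 0.61783

0.618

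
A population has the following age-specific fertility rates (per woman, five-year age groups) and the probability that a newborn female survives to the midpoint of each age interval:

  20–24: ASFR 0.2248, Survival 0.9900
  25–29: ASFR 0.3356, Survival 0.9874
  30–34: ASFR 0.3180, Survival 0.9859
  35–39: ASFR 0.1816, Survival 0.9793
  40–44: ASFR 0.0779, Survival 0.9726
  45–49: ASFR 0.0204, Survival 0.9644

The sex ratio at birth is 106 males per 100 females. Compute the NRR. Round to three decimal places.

Proportion female at birth = 100 / (100 + 106) = 0.48544.
Each age group contributes 5 × ASFR × survival:
  20–24: 5 × 0.2248 × 0.9900 = 1.11276
  25–29: 5 × 0.3356 × 0.9874 = 1.65686
  30–34: 5 × 0.3180 × 0.9859 = 1.56758
  35–39: 5 × 0.1816 × 0.9793 = 0.88920
  40–44: 5 × 0.0779 × 0.9726 = 0.37883
  45–49: 5 × 0.0204 × 0.9644 = 0.09837
Sum = 5.70360
NRR = 0.48544 × 5.70360 = 2.76876
With NRR above 1 the population is above replacement fertility.

2.769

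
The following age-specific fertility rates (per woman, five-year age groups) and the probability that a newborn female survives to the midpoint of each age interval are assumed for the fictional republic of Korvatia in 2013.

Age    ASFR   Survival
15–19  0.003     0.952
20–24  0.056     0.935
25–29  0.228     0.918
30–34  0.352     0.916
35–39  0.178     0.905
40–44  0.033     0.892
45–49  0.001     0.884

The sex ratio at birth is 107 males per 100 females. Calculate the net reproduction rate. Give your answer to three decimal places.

1.880

Proportion female at birth = 100 / (100 + 107) = 0.48309.
Weighting each age-specific rate by interval width and survival:
  15–19: 5 × 0.003 × 0.952 = 0.01428
  20–24: 5 × 0.056 × 0.935 = 0.26180
  25–29: 5 × 0.228 × 0.918 = 1.04652
  30–34: 5 × 0.352 × 0.916 = 1.61216
  35–39: 5 × 0.178 × 0.905 = 0.80545
  40–44: 5 × 0.033 × 0.892 = 0.14718
  45–49: 5 × 0.001 × 0.884 = 0.00442
Sum = 3.89181
NRR = 0.48309 × 3.89181 = 1.88009
With NRR above 1 the population is above replacement fertility.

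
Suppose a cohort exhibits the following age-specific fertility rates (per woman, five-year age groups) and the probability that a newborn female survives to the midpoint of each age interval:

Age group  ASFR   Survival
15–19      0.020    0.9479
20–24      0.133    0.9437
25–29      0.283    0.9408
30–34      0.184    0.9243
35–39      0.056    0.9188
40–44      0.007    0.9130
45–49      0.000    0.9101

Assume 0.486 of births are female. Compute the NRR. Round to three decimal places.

1.552

Proportion female at birth = 0.486.
Survival-weighted fertility by age (5·fₓ·Sₓ):
  15–19: 5 × 0.020 × 0.9479 = 0.09479
  20–24: 5 × 0.133 × 0.9437 = 0.62756
  25–29: 5 × 0.283 × 0.9408 = 1.33123
  30–34: 5 × 0.184 × 0.9243 = 0.85036
  35–39: 5 × 0.056 × 0.9188 = 0.25726
  40–44: 5 × 0.007 × 0.9130 = 0.03196
  45–49: 5 × 0.000 × 0.9101 = 0.00000
Sum = 3.19316
NRR = 0.486 × 3.19316 = 1.55188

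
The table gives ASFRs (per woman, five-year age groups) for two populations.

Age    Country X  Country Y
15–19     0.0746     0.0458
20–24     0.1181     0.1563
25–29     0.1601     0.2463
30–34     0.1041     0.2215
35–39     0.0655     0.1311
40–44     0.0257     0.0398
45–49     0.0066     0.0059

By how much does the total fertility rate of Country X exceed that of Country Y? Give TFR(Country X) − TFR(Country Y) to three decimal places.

Country X:
  Sum of ASFRs = 0.0746 + 0.1181 + 0.1601 + 0.1041 + 0.0655 + 0.0257 + 0.0066 = 0.5547
  TFR = 5 × 0.5547 = 2.7735
Country Y:
  Sum of ASFRs = 0.0458 + 0.1563 + 0.2463 + 0.2215 + 0.1311 + 0.0398 + 0.0059 = 0.8467
  TFR = 5 × 0.8467 = 4.2335
Difference = 2.7735 − 4.2335 = -1.46

-1.460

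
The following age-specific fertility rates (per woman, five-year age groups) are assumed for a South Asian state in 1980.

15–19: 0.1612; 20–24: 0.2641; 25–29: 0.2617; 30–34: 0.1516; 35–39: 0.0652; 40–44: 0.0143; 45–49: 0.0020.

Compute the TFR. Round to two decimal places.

Sum of ASFRs = 0.1612 + 0.2641 + 0.2617 + 0.1516 + 0.0652 + 0.0143 + 0.0020 = 0.9201
TFR = 5 × 0.9201 = 4.6005

4.60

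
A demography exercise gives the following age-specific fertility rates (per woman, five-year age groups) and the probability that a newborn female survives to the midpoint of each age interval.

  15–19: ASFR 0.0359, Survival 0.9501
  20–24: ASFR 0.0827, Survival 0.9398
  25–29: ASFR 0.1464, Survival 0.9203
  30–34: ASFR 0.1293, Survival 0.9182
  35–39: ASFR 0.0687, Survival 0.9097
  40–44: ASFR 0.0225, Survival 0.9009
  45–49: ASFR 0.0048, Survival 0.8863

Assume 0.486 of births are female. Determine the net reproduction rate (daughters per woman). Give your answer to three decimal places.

Proportion female at birth = 0.486.
Weighting each age-specific rate by interval width and survival:
  15–19: 5 × 0.0359 × 0.9501 = 0.17054
  20–24: 5 × 0.0827 × 0.9398 = 0.38861
  25–29: 5 × 0.1464 × 0.9203 = 0.67366
  30–34: 5 × 0.1293 × 0.9182 = 0.59362
  35–39: 5 × 0.0687 × 0.9097 = 0.31248
  40–44: 5 × 0.0225 × 0.9009 = 0.10135
  45–49: 5 × 0.0048 × 0.8863 = 0.02127
Sum = 2.26153
NRR = 0.486 × 2.26153 = 1.09910
NRR > 1, so each generation more than replaces itself.

1.099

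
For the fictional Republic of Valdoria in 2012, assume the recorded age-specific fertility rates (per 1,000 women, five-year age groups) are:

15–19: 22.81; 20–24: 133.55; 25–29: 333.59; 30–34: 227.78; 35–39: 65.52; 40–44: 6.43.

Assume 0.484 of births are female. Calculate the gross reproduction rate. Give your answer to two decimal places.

Proportion female at birth = 0.484.
Sum of ASFRs = 22.81 + 133.55 + 333.59 + 227.78 + 65.52 + 6.43 = 789.68
TFR = 5 × 789.68 / 1000 = 3.9484
GRR = 0.484 × 3.9484 = 1.91103

1.91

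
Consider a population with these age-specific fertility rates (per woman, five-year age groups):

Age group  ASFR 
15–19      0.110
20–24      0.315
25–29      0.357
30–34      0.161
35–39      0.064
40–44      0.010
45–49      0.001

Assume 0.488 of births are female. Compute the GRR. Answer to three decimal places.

2.484

Proportion female at birth = 0.488.
Sum of ASFRs = 0.110 + 0.315 + 0.357 + 0.161 + 0.064 + 0.010 + 0.001 = 1.018
TFR = 5 × 1.018 = 5.09
GRR = 0.488 × 5.09 = 2.48392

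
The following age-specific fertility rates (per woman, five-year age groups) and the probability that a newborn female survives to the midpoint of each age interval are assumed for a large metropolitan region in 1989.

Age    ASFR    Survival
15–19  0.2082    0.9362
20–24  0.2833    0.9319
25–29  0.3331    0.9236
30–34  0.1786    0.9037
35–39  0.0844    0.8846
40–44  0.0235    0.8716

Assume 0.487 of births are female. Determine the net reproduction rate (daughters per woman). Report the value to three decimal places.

2.491

Proportion female at birth = 0.487.
Survival-weighted fertility by age (5·fₓ·Sₓ):
  15–19: 5 × 0.2082 × 0.9362 = 0.97458
  20–24: 5 × 0.2833 × 0.9319 = 1.32004
  25–29: 5 × 0.3331 × 0.9236 = 1.53826
  30–34: 5 × 0.1786 × 0.9037 = 0.80700
  35–39: 5 × 0.0844 × 0.8846 = 0.37330
  40–44: 5 × 0.0235 × 0.8716 = 0.10241
Sum = 5.11559
NRR = 0.487 × 5.11559 = 2.49129
An NRR exceeding 1 indicates intrinsic growth under these rates.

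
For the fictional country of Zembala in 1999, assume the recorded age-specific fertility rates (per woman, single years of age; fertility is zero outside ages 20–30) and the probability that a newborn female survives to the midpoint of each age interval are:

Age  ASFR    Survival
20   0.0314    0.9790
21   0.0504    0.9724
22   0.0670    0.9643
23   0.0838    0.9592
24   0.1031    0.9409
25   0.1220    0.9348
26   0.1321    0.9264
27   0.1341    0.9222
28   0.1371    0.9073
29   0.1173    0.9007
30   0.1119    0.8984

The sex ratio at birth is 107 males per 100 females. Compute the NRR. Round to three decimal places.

0.489

Proportion female at birth = 100 / (100 + 107) = 0.48309.
Survival-weighted fertility by age (1·fₓ·Sₓ):
  20: 1 × 0.0314 × 0.9790 = 0.03074
  21: 1 × 0.0504 × 0.9724 = 0.04901
  22: 1 × 0.0670 × 0.9643 = 0.06461
  23: 1 × 0.0838 × 0.9592 = 0.08038
  24: 1 × 0.1031 × 0.9409 = 0.09701
  25: 1 × 0.1220 × 0.9348 = 0.11405
  26: 1 × 0.1321 × 0.9264 = 0.12238
  27: 1 × 0.1341 × 0.9222 = 0.12367
  28: 1 × 0.1371 × 0.9073 = 0.12439
  29: 1 × 0.1173 × 0.9007 = 0.10565
  30: 1 × 0.1119 × 0.8984 = 0.10053
Sum = 1.01242
NRR = 0.48309 × 1.01242 = 0.48909
NRR < 1, so the cohort does not fully replace itself.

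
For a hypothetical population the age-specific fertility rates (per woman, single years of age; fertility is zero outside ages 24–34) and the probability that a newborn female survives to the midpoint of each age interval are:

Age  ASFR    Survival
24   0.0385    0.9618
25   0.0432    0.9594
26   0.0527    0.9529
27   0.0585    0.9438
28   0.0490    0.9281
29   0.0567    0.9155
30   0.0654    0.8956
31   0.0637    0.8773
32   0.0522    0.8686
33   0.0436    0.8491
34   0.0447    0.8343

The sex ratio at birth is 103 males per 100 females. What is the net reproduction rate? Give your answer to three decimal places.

Proportion female at birth = 100 / (100 + 103) = 0.49261.
Survival-weighted fertility by age (1·fₓ·Sₓ):
  24: 1 × 0.0385 × 0.9618 = 0.03703
  25: 1 × 0.0432 × 0.9594 = 0.04145
  26: 1 × 0.0527 × 0.9529 = 0.05022
  27: 1 × 0.0585 × 0.9438 = 0.05521
  28: 1 × 0.0490 × 0.9281 = 0.04548
  29: 1 × 0.0567 × 0.9155 = 0.05191
  30: 1 × 0.0654 × 0.8956 = 0.05857
  31: 1 × 0.0637 × 0.8773 = 0.05588
  32: 1 × 0.0522 × 0.8686 = 0.04534
  33: 1 × 0.0436 × 0.8491 = 0.03702
  34: 1 × 0.0447 × 0.8343 = 0.03729
Sum = 0.51540
NRR = 0.49261 × 0.51540 = 0.25389

0.254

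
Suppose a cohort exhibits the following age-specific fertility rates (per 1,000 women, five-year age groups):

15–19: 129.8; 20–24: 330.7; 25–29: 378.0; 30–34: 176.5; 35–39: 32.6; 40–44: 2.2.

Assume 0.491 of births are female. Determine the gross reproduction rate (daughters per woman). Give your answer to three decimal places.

Proportion female at birth = 0.491.
Sum of ASFRs = 129.8 + 330.7 + 378.0 + 176.5 + 32.6 + 2.2 = 1049.8
TFR = 5 × 1049.8 / 1000 = 5.249
GRR = 0.491 × 5.249 = 2.57726

2.577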